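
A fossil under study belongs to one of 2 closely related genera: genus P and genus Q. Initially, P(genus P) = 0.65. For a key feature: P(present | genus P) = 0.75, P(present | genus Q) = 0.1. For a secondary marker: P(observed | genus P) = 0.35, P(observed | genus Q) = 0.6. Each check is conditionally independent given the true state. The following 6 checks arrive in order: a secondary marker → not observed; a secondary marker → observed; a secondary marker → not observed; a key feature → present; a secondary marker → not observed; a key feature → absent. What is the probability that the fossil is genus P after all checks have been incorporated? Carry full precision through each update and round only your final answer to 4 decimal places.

Each posterior becomes the prior for the next update.
After a secondary marker='not observed': P(genus P) = 0.65·0.6500 / (0.65·0.6500 + 0.4·0.3500) ≈ 0.7511
After a secondary marker='observed': P(genus P) = 0.35·0.7511 / (0.35·0.7511 + 0.6·0.2489) ≈ 0.6377
After a secondary marker='not observed': P(genus P) = 0.65·0.6377 / (0.65·0.6377 + 0.4·0.3623) ≈ 0.7410
After a key feature='present': P(genus P) = 0.75·0.7410 / (0.75·0.7410 + 0.1·0.2590) ≈ 0.9555
After a secondary marker='not observed': P(genus P) = 0.65·0.9555 / (0.65·0.9555 + 0.4·0.0445) ≈ 0.9721
After a key feature='absent': P(genus P) = 0.25·0.9721 / (0.25·0.9721 + 0.9·0.0279) ≈ 0.9064

0.9064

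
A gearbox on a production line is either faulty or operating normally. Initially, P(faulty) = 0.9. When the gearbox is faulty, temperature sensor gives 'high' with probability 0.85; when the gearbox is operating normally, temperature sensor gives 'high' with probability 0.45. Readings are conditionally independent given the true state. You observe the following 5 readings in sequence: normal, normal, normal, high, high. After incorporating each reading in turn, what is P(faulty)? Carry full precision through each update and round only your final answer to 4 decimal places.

After 'normal': P(faulty) = 0.15·0.9000 / (0.15·0.9000 + 0.55·0.1000) ≈ 0.7105
After 'normal': P(faulty) = 0.15·0.7105 / (0.15·0.7105 + 0.55·0.2895) ≈ 0.4010
After 'normal': P(faulty) = 0.15·0.4010 / (0.15·0.4010 + 0.55·0.5990) ≈ 0.1544
After 'high': P(faulty) = 0.85·0.1544 / (0.85·0.1544 + 0.45·0.8456) ≈ 0.2564
After 'high': P(faulty) = 0.85·0.2564 / (0.85·0.2564 + 0.45·0.7436) ≈ 0.3944

0.3944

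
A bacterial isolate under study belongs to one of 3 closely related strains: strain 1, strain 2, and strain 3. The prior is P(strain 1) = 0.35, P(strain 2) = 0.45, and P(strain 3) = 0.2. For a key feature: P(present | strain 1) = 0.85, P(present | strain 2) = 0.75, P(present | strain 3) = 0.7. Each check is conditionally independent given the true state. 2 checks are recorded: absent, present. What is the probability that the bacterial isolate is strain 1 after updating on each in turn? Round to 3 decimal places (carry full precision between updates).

After 'absent': normaliser = 0.15·0.3500 + 0.25·0.4500 + 0.3·0.2000; P(strain 1) ≈ 0.2333, P(strain 2) ≈ 0.5000, P(strain 3) ≈ 0.2667
After 'present': normaliser = 0.85·0.2333 + 0.75·0.5000 + 0.7·0.2667; P(strain 1) ≈ 0.2610, P(strain 2) ≈ 0.4934, P(strain 3) ≈ 0.2456

0.261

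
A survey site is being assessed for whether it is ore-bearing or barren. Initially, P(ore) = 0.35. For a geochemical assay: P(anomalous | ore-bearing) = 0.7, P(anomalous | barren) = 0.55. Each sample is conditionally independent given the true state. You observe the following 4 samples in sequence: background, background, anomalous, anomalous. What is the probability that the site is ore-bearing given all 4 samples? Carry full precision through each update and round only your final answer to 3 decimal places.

Each posterior becomes the prior for the next update.
After 'background': P(ore) = 0.3·0.3500 / (0.3·0.3500 + 0.45·0.6500) ≈ 0.2642
After 'background': P(ore) = 0.3·0.2642 / (0.3·0.2642 + 0.45·0.7358) ≈ 0.1931
After 'anomalous': P(ore) = 0.7·0.1931 / (0.7·0.1931 + 0.55·0.8069) ≈ 0.2335
After 'anomalous': P(ore) = 0.7·0.2335 / (0.7·0.2335 + 0.55·0.7665) ≈ 0.2794

0.279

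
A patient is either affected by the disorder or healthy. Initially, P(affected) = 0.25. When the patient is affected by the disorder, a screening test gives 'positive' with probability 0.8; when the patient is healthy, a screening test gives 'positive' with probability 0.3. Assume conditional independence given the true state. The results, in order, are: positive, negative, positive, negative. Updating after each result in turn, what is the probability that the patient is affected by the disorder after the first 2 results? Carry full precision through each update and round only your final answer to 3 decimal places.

0.203

After 'positive': P(affected) = 0.8·0.2500 / (0.8·0.2500 + 0.3·0.7500) ≈ 0.4706
After 'negative': P(affected) = 0.2·0.4706 / (0.2·0.4706 + 0.7·0.5294) ≈ 0.2025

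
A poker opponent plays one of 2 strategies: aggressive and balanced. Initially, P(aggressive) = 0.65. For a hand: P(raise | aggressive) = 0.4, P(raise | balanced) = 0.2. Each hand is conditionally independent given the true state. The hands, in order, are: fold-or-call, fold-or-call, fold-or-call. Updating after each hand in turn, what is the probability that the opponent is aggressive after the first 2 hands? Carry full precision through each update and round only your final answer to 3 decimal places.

After 'fold-or-call': P(aggressive) = 0.6·0.6500 / (0.6·0.6500 + 0.8·0.3500) ≈ 0.5821
After 'fold-or-call': P(aggressive) = 0.6·0.5821 / (0.6·0.5821 + 0.8·0.4179) ≈ 0.5109

0.511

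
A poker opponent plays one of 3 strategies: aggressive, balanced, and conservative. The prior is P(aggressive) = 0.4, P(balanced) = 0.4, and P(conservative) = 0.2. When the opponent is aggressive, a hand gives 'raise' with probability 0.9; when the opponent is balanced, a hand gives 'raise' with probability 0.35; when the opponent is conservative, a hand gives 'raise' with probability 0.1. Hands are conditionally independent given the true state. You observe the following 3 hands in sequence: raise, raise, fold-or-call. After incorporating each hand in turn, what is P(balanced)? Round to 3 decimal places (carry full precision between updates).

After 'raise': normaliser = 0.9·0.4000 + 0.35·0.4000 + 0.1·0.2000; P(aggressive) ≈ 0.6923, P(balanced) ≈ 0.2692, P(conservative) ≈ 0.0385
After 'raise': normaliser = 0.9·0.6923 + 0.35·0.2692 + 0.1·0.0385; P(aggressive) ≈ 0.8640, P(balanced) ≈ 0.1307, P(conservative) ≈ 0.0053
After 'fold-or-call': normaliser = 0.1·0.8640 + 0.65·0.1307 + 0.9·0.0053; P(aggressive) ≈ 0.4905, P(balanced) ≈ 0.4822, P(conservative) ≈ 0.0273

0.482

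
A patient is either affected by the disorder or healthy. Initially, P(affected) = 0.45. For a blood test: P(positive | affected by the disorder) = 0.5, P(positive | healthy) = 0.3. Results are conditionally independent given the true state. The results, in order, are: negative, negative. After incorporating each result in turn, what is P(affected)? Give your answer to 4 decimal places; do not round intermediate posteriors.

Each posterior becomes the prior for the next update.
After 'negative': P(affected) = 0.5·0.4500 / (0.5·0.4500 + 0.7·0.5500) ≈ 0.3689
After 'negative': P(affected) = 0.5·0.3689 / (0.5·0.3689 + 0.7·0.6311) ≈ 0.2945

0.2945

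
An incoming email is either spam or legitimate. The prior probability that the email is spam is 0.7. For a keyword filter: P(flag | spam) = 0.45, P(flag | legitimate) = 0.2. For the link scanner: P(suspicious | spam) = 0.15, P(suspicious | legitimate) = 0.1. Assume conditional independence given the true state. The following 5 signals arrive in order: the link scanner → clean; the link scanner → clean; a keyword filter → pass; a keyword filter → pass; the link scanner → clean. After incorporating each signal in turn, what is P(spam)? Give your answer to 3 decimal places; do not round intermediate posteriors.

0.482

After the link scanner='clean': P(spam) = 0.85·0.7000 / (0.85·0.7000 + 0.9·0.3000) ≈ 0.6879
After the link scanner='clean': P(spam) = 0.85·0.6879 / (0.85·0.6879 + 0.9·0.3121) ≈ 0.6755
After a keyword filter='pass': P(spam) = 0.55·0.6755 / (0.55·0.6755 + 0.8·0.3245) ≈ 0.5886
After a keyword filter='pass': P(spam) = 0.55·0.5886 / (0.55·0.5886 + 0.8·0.4114) ≈ 0.4959
After the link scanner='clean': P(spam) = 0.85·0.4959 / (0.85·0.4959 + 0.9·0.5041) ≈ 0.4816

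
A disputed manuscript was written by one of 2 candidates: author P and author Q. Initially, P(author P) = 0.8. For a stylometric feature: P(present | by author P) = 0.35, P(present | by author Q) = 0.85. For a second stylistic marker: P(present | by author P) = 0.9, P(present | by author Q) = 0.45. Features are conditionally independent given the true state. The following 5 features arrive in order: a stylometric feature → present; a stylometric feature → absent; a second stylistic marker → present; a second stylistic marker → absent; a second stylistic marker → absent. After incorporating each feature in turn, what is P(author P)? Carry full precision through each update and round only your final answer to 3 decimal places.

0.321

After a stylometric feature='present': P(author P) = 0.35·0.8000 / (0.35·0.8000 + 0.85·0.2000) ≈ 0.6222
After a stylometric feature='absent': P(author P) = 0.65·0.6222 / (0.65·0.6222 + 0.15·0.3778) ≈ 0.8771
After a second stylistic marker='present': P(author P) = 0.9·0.8771 / (0.9·0.8771 + 0.45·0.1229) ≈ 0.9345
After a second stylistic marker='absent': P(author P) = 0.1·0.9345 / (0.1·0.9345 + 0.55·0.0655) ≈ 0.7219
After a second stylistic marker='absent': P(author P) = 0.1·0.7219 / (0.1·0.7219 + 0.55·0.2781) ≈ 0.3206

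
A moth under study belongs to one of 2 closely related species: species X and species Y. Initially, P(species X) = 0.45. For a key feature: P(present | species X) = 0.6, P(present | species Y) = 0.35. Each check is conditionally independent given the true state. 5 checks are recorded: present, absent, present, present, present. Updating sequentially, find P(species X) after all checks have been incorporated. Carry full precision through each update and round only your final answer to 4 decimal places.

0.8130

After 'present': P(species X) = 0.6·0.4500 / (0.6·0.4500 + 0.35·0.5500) ≈ 0.5838
After 'absent': P(species X) = 0.4·0.5838 / (0.4·0.5838 + 0.65·0.4162) ≈ 0.4633
After 'present': P(species X) = 0.6·0.4633 / (0.6·0.4633 + 0.35·0.5367) ≈ 0.5967
After 'present': P(species X) = 0.6·0.5967 / (0.6·0.5967 + 0.35·0.4033) ≈ 0.7172
After 'present': P(species X) = 0.6·0.7172 / (0.6·0.7172 + 0.35·0.2828) ≈ 0.8130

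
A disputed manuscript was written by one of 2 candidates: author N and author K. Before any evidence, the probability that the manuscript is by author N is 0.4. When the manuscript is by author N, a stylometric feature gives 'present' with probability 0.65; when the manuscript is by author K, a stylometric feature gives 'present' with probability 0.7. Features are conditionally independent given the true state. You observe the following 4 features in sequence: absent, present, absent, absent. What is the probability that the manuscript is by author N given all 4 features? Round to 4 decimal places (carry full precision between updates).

After 'absent': P(author N) = 0.35·0.4000 / (0.35·0.4000 + 0.3·0.6000) ≈ 0.4375
After 'present': P(author N) = 0.65·0.4375 / (0.65·0.4375 + 0.7·0.5625) ≈ 0.4194
After 'absent': P(author N) = 0.35·0.4194 / (0.35·0.4194 + 0.3·0.5806) ≈ 0.4573
After 'absent': P(author N) = 0.35·0.4573 / (0.35·0.4573 + 0.3·0.5427) ≈ 0.4957

0.4957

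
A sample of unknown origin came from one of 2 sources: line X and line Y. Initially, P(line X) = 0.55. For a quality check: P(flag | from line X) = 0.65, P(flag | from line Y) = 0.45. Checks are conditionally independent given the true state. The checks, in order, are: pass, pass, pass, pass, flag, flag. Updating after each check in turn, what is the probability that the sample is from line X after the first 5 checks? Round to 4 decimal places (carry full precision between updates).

After 'pass': P(line X) = 0.35·0.5500 / (0.35·0.5500 + 0.55·0.4500) ≈ 0.4375
After 'pass': P(line X) = 0.35·0.4375 / (0.35·0.4375 + 0.55·0.5625) ≈ 0.3311
After 'pass': P(line X) = 0.35·0.3311 / (0.35·0.3311 + 0.55·0.6689) ≈ 0.2395
After 'pass': P(line X) = 0.35·0.2395 / (0.35·0.2395 + 0.55·0.7605) ≈ 0.1670
After 'flag': P(line X) = 0.65·0.1670 / (0.65·0.1670 + 0.45·0.8330) ≈ 0.2245

0.2245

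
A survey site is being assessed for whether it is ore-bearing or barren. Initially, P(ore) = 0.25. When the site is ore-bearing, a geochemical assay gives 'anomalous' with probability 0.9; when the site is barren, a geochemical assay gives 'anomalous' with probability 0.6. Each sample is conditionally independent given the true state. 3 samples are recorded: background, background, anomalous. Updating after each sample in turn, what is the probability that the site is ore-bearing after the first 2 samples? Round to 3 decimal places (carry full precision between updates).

After 'background': P(ore) = 0.1·0.2500 / (0.1·0.2500 + 0.4·0.7500) ≈ 0.0769
After 'background': P(ore) = 0.1·0.0769 / (0.1·0.0769 + 0.4·0.9231) ≈ 0.0204

0.020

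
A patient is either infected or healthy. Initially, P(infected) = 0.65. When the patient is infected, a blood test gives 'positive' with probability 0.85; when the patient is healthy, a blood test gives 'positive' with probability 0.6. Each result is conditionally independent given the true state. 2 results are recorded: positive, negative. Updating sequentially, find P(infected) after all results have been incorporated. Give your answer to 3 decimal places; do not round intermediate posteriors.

0.497

Each posterior becomes the prior for the next update.
After 'positive': P(infected) = 0.85·0.6500 / (0.85·0.6500 + 0.6·0.3500) ≈ 0.7246
After 'negative': P(infected) = 0.15·0.7246 / (0.15·0.7246 + 0.4·0.2754) ≈ 0.4966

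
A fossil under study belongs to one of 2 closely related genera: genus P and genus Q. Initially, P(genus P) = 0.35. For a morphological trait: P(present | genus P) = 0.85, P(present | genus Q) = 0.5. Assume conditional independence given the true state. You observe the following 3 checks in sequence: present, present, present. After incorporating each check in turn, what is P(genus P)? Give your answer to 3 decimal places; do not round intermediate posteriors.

0.726

After 'present': P(genus P) = 0.85·0.3500 / (0.85·0.3500 + 0.5·0.6500) ≈ 0.4779
After 'present': P(genus P) = 0.85·0.4779 / (0.85·0.4779 + 0.5·0.5221) ≈ 0.6088
After 'present': P(genus P) = 0.85·0.6088 / (0.85·0.6088 + 0.5·0.3912) ≈ 0.7257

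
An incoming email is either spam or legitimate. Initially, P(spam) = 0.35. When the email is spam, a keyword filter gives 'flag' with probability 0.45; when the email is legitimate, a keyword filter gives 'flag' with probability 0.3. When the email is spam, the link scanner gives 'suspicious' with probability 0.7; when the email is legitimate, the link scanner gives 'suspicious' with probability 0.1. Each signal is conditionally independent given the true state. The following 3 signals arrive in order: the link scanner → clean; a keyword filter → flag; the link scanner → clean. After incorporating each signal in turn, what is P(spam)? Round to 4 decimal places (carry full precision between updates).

0.0824

Each posterior becomes the prior for the next update.
After the link scanner='clean': P(spam) = 0.3·0.3500 / (0.3·0.3500 + 0.9·0.6500) ≈ 0.1522
After a keyword filter='flag': P(spam) = 0.45·0.1522 / (0.45·0.1522 + 0.3·0.8478) ≈ 0.2121
After the link scanner='clean': P(spam) = 0.3·0.2121 / (0.3·0.2121 + 0.9·0.7879) ≈ 0.0824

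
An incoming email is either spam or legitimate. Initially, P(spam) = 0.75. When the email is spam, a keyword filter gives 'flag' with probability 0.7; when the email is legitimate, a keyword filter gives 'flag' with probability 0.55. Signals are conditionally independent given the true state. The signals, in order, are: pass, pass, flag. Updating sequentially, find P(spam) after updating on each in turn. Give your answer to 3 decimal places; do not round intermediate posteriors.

After 'pass': P(spam) = 0.3·0.7500 / (0.3·0.7500 + 0.45·0.2500) ≈ 0.6667
After 'pass': P(spam) = 0.3·0.6667 / (0.3·0.6667 + 0.45·0.3333) ≈ 0.5714
After 'flag': P(spam) = 0.7·0.5714 / (0.7·0.5714 + 0.55·0.4286) ≈ 0.6292

0.629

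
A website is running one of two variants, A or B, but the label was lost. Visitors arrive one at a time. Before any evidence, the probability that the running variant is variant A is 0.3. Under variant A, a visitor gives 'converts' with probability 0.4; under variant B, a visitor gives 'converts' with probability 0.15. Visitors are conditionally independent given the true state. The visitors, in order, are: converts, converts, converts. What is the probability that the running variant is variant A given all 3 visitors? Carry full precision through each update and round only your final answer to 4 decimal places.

After 'converts': P(A) = 0.4·0.3000 / (0.4·0.3000 + 0.15·0.7000) ≈ 0.5333
After 'converts': P(A) = 0.4·0.5333 / (0.4·0.5333 + 0.15·0.4667) ≈ 0.7529
After 'converts': P(A) = 0.4·0.7529 / (0.4·0.7529 + 0.15·0.2471) ≈ 0.8904

0.8904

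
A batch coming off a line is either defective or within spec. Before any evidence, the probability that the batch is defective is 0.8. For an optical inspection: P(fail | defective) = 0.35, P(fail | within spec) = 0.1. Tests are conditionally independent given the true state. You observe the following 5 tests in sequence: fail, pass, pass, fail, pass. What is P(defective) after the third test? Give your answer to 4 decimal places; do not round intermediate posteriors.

0.8796

After 'fail': P(defective) = 0.35·0.8000 / (0.35·0.8000 + 0.1·0.2000) ≈ 0.9333
After 'pass': P(defective) = 0.65·0.9333 / (0.65·0.9333 + 0.9·0.0667) ≈ 0.9100
After 'pass': P(defective) = 0.65·0.9100 / (0.65·0.9100 + 0.9·0.0900) ≈ 0.8796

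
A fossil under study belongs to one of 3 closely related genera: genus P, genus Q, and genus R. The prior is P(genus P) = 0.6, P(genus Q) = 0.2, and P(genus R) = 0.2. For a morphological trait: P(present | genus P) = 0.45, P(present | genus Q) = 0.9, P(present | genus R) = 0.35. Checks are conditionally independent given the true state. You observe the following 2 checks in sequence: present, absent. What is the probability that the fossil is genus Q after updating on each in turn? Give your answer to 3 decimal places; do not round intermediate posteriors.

After 'present': normaliser = 0.45·0.6000 + 0.9·0.2000 + 0.35·0.2000; P(genus P) ≈ 0.5192, P(genus Q) ≈ 0.3462, P(genus R) ≈ 0.1346
After 'absent': normaliser = 0.55·0.5192 + 0.1·0.3462 + 0.65·0.1346; P(genus P) ≈ 0.7005, P(genus Q) ≈ 0.0849, P(genus R) ≈ 0.2146

0.085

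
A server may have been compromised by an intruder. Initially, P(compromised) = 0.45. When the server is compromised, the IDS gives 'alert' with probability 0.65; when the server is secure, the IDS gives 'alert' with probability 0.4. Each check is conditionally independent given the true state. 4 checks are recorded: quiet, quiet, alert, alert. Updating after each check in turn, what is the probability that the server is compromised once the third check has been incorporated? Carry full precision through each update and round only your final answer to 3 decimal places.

0.311

Each posterior becomes the prior for the next update.
After 'quiet': P(compromised) = 0.35·0.4500 / (0.35·0.4500 + 0.6·0.5500) ≈ 0.3231
After 'quiet': P(compromised) = 0.35·0.3231 / (0.35·0.3231 + 0.6·0.6769) ≈ 0.2178
After 'alert': P(compromised) = 0.65·0.2178 / (0.65·0.2178 + 0.4·0.7822) ≈ 0.3115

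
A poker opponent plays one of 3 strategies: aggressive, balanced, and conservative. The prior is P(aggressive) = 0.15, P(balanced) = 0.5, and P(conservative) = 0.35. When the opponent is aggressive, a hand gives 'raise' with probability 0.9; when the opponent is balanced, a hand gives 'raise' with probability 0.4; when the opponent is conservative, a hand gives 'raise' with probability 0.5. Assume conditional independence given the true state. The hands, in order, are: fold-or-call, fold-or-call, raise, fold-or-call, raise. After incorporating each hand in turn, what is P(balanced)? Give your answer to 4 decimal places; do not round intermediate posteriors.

0.6098

After 'fold-or-call': normaliser = 0.1·0.1500 + 0.6·0.5000 + 0.5·0.3500; P(aggressive) ≈ 0.0306, P(balanced) ≈ 0.6122, P(conservative) ≈ 0.3571
After 'fold-or-call': normaliser = 0.1·0.0306 + 0.6·0.6122 + 0.5·0.3571; P(aggressive) ≈ 0.0056, P(balanced) ≈ 0.6691, P(conservative) ≈ 0.3253
After 'raise': normaliser = 0.9·0.0056 + 0.4·0.6691 + 0.5·0.3253; P(aggressive) ≈ 0.0115, P(balanced) ≈ 0.6149, P(conservative) ≈ 0.3736
After 'fold-or-call': normaliser = 0.1·0.0115 + 0.6·0.6149 + 0.5·0.3736; P(aggressive) ≈ 0.0021, P(balanced) ≈ 0.6625, P(conservative) ≈ 0.3355
After 'raise': normaliser = 0.9·0.0021 + 0.4·0.6625 + 0.5·0.3355; P(aggressive) ≈ 0.0043, P(balanced) ≈ 0.6098, P(conservative) ≈ 0.3860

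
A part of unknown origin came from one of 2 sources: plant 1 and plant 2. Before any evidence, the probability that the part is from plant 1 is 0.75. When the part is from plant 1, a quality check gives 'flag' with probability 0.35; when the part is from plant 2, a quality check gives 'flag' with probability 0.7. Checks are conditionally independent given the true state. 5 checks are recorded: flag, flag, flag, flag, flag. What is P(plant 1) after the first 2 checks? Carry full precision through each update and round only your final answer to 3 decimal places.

0.429

After 'flag': P(plant 1) = 0.35·0.7500 / (0.35·0.7500 + 0.7·0.2500) ≈ 0.6000
After 'flag': P(plant 1) = 0.35·0.6000 / (0.35·0.6000 + 0.7·0.4000) ≈ 0.4286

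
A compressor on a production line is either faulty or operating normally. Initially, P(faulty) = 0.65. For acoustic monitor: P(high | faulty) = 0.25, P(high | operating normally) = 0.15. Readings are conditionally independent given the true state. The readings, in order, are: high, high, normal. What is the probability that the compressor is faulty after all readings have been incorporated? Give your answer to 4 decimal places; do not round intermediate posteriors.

0.8199

After 'high': P(faulty) = 0.25·0.6500 / (0.25·0.6500 + 0.15·0.3500) ≈ 0.7558
After 'high': P(faulty) = 0.25·0.7558 / (0.25·0.7558 + 0.15·0.2442) ≈ 0.8376
After 'normal': P(faulty) = 0.75·0.8376 / (0.75·0.8376 + 0.85·0.1624) ≈ 0.8199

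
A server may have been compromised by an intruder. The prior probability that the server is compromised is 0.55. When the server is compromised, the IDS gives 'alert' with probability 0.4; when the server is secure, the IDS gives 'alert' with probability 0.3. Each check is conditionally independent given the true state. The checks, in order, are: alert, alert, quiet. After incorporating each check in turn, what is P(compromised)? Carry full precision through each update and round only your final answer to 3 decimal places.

After 'alert': P(compromised) = 0.4·0.5500 / (0.4·0.5500 + 0.3·0.4500) ≈ 0.6197
After 'alert': P(compromised) = 0.4·0.6197 / (0.4·0.6197 + 0.3·0.3803) ≈ 0.6848
After 'quiet': P(compromised) = 0.6·0.6848 / (0.6·0.6848 + 0.7·0.3152) ≈ 0.6506

0.651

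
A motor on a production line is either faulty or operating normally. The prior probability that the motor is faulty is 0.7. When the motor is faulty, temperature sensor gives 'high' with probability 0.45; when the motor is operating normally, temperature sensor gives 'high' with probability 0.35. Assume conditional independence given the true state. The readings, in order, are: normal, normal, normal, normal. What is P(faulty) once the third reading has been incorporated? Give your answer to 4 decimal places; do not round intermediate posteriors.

0.5857

After 'normal': P(faulty) = 0.55·0.7000 / (0.55·0.7000 + 0.65·0.3000) ≈ 0.6638
After 'normal': P(faulty) = 0.55·0.6638 / (0.55·0.6638 + 0.65·0.3362) ≈ 0.6256
After 'normal': P(faulty) = 0.55·0.6256 / (0.55·0.6256 + 0.65·0.3744) ≈ 0.5857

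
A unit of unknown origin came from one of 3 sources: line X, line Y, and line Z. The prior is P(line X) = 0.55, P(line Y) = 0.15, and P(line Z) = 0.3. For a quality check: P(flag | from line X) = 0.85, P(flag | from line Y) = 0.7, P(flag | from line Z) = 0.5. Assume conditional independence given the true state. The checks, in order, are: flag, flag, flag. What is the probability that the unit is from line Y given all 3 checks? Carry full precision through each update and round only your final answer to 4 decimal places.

0.1206

Apply Bayes' rule sequentially, carrying P(line Y) forward.
After 'flag': normaliser = 0.85·0.5500 + 0.7·0.1500 + 0.5·0.3000; P(line X) ≈ 0.6471, P(line Y) ≈ 0.1453, P(line Z) ≈ 0.2076
After 'flag': normaliser = 0.85·0.6471 + 0.7·0.1453 + 0.5·0.2076; P(line X) ≈ 0.7280, P(line Y) ≈ 0.1346, P(line Z) ≈ 0.1374
After 'flag': normaliser = 0.85·0.7280 + 0.7·0.1346 + 0.5·0.1374; P(line X) ≈ 0.7915, P(line Y) ≈ 0.1206, P(line Z) ≈ 0.0879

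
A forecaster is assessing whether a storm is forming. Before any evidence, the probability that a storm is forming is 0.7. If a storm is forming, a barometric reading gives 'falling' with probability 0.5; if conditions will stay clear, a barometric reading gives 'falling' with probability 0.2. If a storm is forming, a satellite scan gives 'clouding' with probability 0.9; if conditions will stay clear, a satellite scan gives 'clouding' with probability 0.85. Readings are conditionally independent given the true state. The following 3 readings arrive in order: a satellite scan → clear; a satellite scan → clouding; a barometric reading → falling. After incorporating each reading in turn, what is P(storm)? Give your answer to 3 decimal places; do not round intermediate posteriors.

Each posterior becomes the prior for the next update.
After a satellite scan='clear': P(storm) = 0.1·0.7000 / (0.1·0.7000 + 0.15·0.3000) ≈ 0.6087
After a satellite scan='clouding': P(storm) = 0.9·0.6087 / (0.9·0.6087 + 0.85·0.3913) ≈ 0.6222
After a barometric reading='falling': P(storm) = 0.5·0.6222 / (0.5·0.6222 + 0.2·0.3778) ≈ 0.8046

0.805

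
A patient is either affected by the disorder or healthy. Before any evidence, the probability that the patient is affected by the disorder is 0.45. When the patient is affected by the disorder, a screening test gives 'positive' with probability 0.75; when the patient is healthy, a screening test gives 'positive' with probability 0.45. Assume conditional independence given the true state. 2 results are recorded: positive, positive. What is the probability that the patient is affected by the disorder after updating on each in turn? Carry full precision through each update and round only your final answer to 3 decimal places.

0.694

After 'positive': P(affected) = 0.75·0.4500 / (0.75·0.4500 + 0.45·0.5500) ≈ 0.5769
After 'positive': P(affected) = 0.75·0.5769 / (0.75·0.5769 + 0.45·0.4231) ≈ 0.6944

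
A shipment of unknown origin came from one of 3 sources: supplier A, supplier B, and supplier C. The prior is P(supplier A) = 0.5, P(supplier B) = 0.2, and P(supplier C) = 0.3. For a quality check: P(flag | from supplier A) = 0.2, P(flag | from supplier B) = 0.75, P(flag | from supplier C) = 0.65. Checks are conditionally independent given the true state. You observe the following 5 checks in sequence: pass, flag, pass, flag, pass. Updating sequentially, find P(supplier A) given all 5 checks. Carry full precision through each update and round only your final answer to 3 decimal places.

0.587

Each posterior becomes the prior for the next update.
After 'pass': normaliser = 0.8·0.5000 + 0.25·0.2000 + 0.35·0.3000; P(supplier A) ≈ 0.7207, P(supplier B) ≈ 0.0901, P(supplier C) ≈ 0.1892
After 'flag': normaliser = 0.2·0.7207 + 0.75·0.0901 + 0.65·0.1892; P(supplier A) ≈ 0.4307, P(supplier B) ≈ 0.2019, P(supplier C) ≈ 0.3674
After 'pass': normaliser = 0.8·0.4307 + 0.25·0.2019 + 0.35·0.3674; P(supplier A) ≈ 0.6580, P(supplier B) ≈ 0.0964, P(supplier C) ≈ 0.2456
After 'flag': normaliser = 0.2·0.6580 + 0.75·0.0964 + 0.65·0.2456; P(supplier A) ≈ 0.3620, P(supplier B) ≈ 0.1989, P(supplier C) ≈ 0.4391
After 'pass': normaliser = 0.8·0.3620 + 0.25·0.1989 + 0.35·0.4391; P(supplier A) ≈ 0.5874, P(supplier B) ≈ 0.1008, P(supplier C) ≈ 0.3117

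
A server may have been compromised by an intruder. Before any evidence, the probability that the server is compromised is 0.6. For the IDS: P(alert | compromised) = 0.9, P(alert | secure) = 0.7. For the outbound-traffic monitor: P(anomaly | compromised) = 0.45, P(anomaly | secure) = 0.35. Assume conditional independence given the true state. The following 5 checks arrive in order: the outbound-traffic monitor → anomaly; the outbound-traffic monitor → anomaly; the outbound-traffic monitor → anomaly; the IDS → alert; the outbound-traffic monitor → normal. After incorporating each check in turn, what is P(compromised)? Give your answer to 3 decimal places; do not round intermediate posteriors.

0.776

After the outbound-traffic monitor='anomaly': P(compromised) = 0.45·0.6000 / (0.45·0.6000 + 0.35·0.4000) ≈ 0.6585
After the outbound-traffic monitor='anomaly': P(compromised) = 0.45·0.6585 / (0.45·0.6585 + 0.35·0.3415) ≈ 0.7126
After the outbound-traffic monitor='anomaly': P(compromised) = 0.45·0.7126 / (0.45·0.7126 + 0.35·0.2874) ≈ 0.7612
After the IDS='alert': P(compromised) = 0.9·0.7612 / (0.9·0.7612 + 0.7·0.2388) ≈ 0.8039
After the outbound-traffic monitor='normal': P(compromised) = 0.55·0.8039 / (0.55·0.8039 + 0.65·0.1961) ≈ 0.7762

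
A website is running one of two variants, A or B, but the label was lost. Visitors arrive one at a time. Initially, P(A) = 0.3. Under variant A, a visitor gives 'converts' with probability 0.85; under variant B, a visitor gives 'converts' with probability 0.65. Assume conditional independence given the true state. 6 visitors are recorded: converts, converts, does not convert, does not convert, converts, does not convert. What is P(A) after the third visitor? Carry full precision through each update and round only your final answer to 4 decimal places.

After 'converts': P(A) = 0.85·0.3000 / (0.85·0.3000 + 0.65·0.7000) ≈ 0.3592
After 'converts': P(A) = 0.85·0.3592 / (0.85·0.3592 + 0.65·0.6408) ≈ 0.4229
After 'does not convert': P(A) = 0.15·0.4229 / (0.15·0.4229 + 0.35·0.5771) ≈ 0.2390

0.2390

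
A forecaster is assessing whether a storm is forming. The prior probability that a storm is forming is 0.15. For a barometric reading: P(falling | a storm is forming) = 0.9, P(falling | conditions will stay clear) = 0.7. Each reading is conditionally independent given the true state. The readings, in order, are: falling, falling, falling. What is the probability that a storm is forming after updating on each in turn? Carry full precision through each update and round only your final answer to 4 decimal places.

0.2728

After 'falling': P(storm) = 0.9·0.1500 / (0.9·0.1500 + 0.7·0.8500) ≈ 0.1849
After 'falling': P(storm) = 0.9·0.1849 / (0.9·0.1849 + 0.7·0.8151) ≈ 0.2258
After 'falling': P(storm) = 0.9·0.2258 / (0.9·0.2258 + 0.7·0.7742) ≈ 0.2728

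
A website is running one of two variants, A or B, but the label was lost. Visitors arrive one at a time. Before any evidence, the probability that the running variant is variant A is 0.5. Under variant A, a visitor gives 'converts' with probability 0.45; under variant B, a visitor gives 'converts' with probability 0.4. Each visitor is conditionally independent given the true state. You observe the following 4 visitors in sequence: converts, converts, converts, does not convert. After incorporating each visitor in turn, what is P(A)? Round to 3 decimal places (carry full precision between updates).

After 'converts': P(A) = 0.45·0.5000 / (0.45·0.5000 + 0.4·0.5000) ≈ 0.5294
After 'converts': P(A) = 0.45·0.5294 / (0.45·0.5294 + 0.4·0.4706) ≈ 0.5586
After 'converts': P(A) = 0.45·0.5586 / (0.45·0.5586 + 0.4·0.4414) ≈ 0.5874
After 'does not convert': P(A) = 0.55·0.5874 / (0.55·0.5874 + 0.6·0.4126) ≈ 0.5662

0.566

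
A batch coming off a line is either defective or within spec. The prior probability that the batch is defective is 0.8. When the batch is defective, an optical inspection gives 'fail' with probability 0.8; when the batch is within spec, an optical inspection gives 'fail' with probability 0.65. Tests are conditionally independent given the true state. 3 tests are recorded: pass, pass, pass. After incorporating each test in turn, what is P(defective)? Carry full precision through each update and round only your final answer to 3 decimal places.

0.427

After 'pass': P(defective) = 0.2·0.8000 / (0.2·0.8000 + 0.35·0.2000) ≈ 0.6957
After 'pass': P(defective) = 0.2·0.6957 / (0.2·0.6957 + 0.35·0.3043) ≈ 0.5664
After 'pass': P(defective) = 0.2·0.5664 / (0.2·0.5664 + 0.35·0.4336) ≈ 0.4274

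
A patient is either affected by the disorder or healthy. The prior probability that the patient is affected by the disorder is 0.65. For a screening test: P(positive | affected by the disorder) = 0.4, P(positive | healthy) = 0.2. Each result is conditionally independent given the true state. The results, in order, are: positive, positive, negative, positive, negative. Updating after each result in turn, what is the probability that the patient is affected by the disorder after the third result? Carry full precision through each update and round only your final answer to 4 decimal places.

Each posterior becomes the prior for the next update.
After 'positive': P(affected) = 0.4·0.6500 / (0.4·0.6500 + 0.2·0.3500) ≈ 0.7879
After 'positive': P(affected) = 0.4·0.7879 / (0.4·0.7879 + 0.2·0.2121) ≈ 0.8814
After 'negative': P(affected) = 0.6·0.8814 / (0.6·0.8814 + 0.8·0.1186) ≈ 0.8478

0.8478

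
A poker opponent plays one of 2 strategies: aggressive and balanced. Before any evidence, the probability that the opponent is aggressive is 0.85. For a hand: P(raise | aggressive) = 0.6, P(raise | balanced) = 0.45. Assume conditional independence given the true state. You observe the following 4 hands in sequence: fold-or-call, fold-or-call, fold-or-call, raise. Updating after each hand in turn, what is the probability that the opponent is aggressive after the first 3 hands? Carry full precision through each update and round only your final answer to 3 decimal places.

0.686

After 'fold-or-call': P(aggressive) = 0.4·0.8500 / (0.4·0.8500 + 0.55·0.1500) ≈ 0.8047
After 'fold-or-call': P(aggressive) = 0.4·0.8047 / (0.4·0.8047 + 0.55·0.1953) ≈ 0.7498
After 'fold-or-call': P(aggressive) = 0.4·0.7498 / (0.4·0.7498 + 0.55·0.2502) ≈ 0.6855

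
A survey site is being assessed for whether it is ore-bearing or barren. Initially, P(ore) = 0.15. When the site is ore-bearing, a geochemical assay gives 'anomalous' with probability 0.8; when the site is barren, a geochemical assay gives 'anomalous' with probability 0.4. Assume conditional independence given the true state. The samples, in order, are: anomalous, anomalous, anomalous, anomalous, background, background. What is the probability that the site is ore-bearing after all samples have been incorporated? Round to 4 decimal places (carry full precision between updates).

0.2388

After 'anomalous': P(ore) = 0.8·0.1500 / (0.8·0.1500 + 0.4·0.8500) ≈ 0.2609
After 'anomalous': P(ore) = 0.8·0.2609 / (0.8·0.2609 + 0.4·0.7391) ≈ 0.4138
After 'anomalous': P(ore) = 0.8·0.4138 / (0.8·0.4138 + 0.4·0.5862) ≈ 0.5854
After 'anomalous': P(ore) = 0.8·0.5854 / (0.8·0.5854 + 0.4·0.4146) ≈ 0.7385
After 'background': P(ore) = 0.2·0.7385 / (0.2·0.7385 + 0.6·0.2615) ≈ 0.4848
After 'background': P(ore) = 0.2·0.4848 / (0.2·0.4848 + 0.6·0.5152) ≈ 0.2388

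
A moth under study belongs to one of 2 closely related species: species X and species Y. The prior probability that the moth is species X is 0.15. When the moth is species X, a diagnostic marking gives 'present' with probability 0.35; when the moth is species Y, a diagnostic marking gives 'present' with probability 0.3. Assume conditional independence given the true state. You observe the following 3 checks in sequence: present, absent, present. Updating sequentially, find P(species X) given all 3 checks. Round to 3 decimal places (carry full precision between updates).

After 'present': P(species X) = 0.35·0.1500 / (0.35·0.1500 + 0.3·0.8500) ≈ 0.1707
After 'absent': P(species X) = 0.65·0.1707 / (0.65·0.1707 + 0.7·0.8293) ≈ 0.1605
After 'present': P(species X) = 0.35·0.1605 / (0.35·0.1605 + 0.3·0.8395) ≈ 0.1824

0.182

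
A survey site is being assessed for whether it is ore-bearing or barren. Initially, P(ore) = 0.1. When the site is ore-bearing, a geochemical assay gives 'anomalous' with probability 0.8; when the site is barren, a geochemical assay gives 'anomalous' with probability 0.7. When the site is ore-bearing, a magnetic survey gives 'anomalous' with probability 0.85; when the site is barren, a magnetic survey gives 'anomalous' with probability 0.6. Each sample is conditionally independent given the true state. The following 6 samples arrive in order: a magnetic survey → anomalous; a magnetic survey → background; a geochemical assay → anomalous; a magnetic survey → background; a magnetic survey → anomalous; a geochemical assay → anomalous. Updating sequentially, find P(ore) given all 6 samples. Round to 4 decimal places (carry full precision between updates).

0.0393

After a magnetic survey='anomalous': P(ore) = 0.85·0.1000 / (0.85·0.1000 + 0.6·0.9000) ≈ 0.1360
After a magnetic survey='background': P(ore) = 0.15·0.1360 / (0.15·0.1360 + 0.4·0.8640) ≈ 0.0557
After a geochemical assay='anomalous': P(ore) = 0.8·0.0557 / (0.8·0.0557 + 0.7·0.9443) ≈ 0.0632
After a magnetic survey='background': P(ore) = 0.15·0.0632 / (0.15·0.0632 + 0.4·0.9368) ≈ 0.0247
After a magnetic survey='anomalous': P(ore) = 0.85·0.0247 / (0.85·0.0247 + 0.6·0.9753) ≈ 0.0346
After a geochemical assay='anomalous': P(ore) = 0.8·0.0346 / (0.8·0.0346 + 0.7·0.9654) ≈ 0.0393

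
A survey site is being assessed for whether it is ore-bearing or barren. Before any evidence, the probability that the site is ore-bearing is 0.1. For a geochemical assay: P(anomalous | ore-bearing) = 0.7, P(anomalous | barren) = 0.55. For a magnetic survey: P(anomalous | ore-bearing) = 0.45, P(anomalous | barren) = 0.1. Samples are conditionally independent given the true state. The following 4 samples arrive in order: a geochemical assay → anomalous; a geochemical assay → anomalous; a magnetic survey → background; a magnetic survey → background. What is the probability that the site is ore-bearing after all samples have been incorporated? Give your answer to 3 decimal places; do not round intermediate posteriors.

After a geochemical assay='anomalous': P(ore) = 0.7·0.1000 / (0.7·0.1000 + 0.55·0.9000) ≈ 0.1239
After a geochemical assay='anomalous': P(ore) = 0.7·0.1239 / (0.7·0.1239 + 0.55·0.8761) ≈ 0.1525
After a magnetic survey='background': P(ore) = 0.55·0.1525 / (0.55·0.1525 + 0.9·0.8475) ≈ 0.0991
After a magnetic survey='background': P(ore) = 0.55·0.0991 / (0.55·0.0991 + 0.9·0.9009) ≈ 0.0630

0.063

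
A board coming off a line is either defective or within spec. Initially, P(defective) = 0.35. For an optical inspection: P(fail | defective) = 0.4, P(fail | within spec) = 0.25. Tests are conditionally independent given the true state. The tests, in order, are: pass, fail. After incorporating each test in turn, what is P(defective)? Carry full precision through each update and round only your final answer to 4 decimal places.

0.4080

After 'pass': P(defective) = 0.6·0.3500 / (0.6·0.3500 + 0.75·0.6500) ≈ 0.3011
After 'fail': P(defective) = 0.4·0.3011 / (0.4·0.3011 + 0.25·0.6989) ≈ 0.4080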